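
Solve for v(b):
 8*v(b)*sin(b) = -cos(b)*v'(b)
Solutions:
 v(b) = C1*cos(b)^8


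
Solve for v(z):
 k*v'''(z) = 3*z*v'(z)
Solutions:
 v(z) = C1 + Integral(C2*airyai(3^(1/3)*z*(1/k)^(1/3)) + C3*airybi(3^(1/3)*z*(1/k)^(1/3)), z)


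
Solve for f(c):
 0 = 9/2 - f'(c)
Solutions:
 f(c) = C1 + 9*c/2


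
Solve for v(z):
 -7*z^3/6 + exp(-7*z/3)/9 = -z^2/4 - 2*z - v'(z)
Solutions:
 v(z) = C1 + 7*z^4/24 - z^3/12 - z^2 + exp(-7*z/3)/21


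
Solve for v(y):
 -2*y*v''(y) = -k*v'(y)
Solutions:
 v(y) = C1 + y^(re(k)/2 + 1)*(C2*sin(log(y)*Abs(im(k))/2) + C3*cos(log(y)*im(k)/2))


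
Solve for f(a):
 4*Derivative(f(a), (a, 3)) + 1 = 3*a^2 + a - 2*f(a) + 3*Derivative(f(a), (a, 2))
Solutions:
 f(a) = C1*exp(a*((4*sqrt(14) + 15)^(-1/3) + 2 + (4*sqrt(14) + 15)^(1/3))/8)*sin(sqrt(3)*a*(-(4*sqrt(14) + 15)^(1/3) + (4*sqrt(14) + 15)^(-1/3))/8) + C2*exp(a*((4*sqrt(14) + 15)^(-1/3) + 2 + (4*sqrt(14) + 15)^(1/3))/8)*cos(sqrt(3)*a*(-(4*sqrt(14) + 15)^(1/3) + (4*sqrt(14) + 15)^(-1/3))/8) + C3*exp(a*(-(4*sqrt(14) + 15)^(1/3) - 1/(4*sqrt(14) + 15)^(1/3) + 1)/4) + 3*a^2/2 + a/2 + 4


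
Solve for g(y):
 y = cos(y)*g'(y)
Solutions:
 g(y) = C1 + Integral(y/cos(y), y)


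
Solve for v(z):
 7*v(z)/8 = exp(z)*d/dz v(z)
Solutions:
 v(z) = C1*exp(-7*exp(-z)/8)


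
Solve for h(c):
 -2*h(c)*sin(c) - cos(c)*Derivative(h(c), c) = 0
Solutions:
 h(c) = C1*cos(c)^2


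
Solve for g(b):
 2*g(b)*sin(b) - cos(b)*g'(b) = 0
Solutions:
 g(b) = C1/cos(b)^2


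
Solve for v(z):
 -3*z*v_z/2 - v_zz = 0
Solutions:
 v(z) = C1 + C2*erf(sqrt(3)*z/2)


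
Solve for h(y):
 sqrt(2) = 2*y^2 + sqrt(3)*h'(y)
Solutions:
 h(y) = C1 - 2*sqrt(3)*y^3/9 + sqrt(6)*y/3


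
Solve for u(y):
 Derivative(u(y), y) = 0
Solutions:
 u(y) = C1


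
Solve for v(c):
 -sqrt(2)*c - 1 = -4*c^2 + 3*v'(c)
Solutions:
 v(c) = C1 + 4*c^3/9 - sqrt(2)*c^2/6 - c/3


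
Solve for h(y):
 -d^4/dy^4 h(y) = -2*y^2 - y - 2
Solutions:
 h(y) = C1 + C2*y + C3*y^2 + C4*y^3 + y^6/180 + y^5/120 + y^4/12


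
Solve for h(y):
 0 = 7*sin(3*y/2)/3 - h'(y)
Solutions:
 h(y) = C1 - 14*cos(3*y/2)/9


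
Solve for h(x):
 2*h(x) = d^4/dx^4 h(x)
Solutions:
 h(x) = C1*exp(-2^(1/4)*x) + C2*exp(2^(1/4)*x) + C3*sin(2^(1/4)*x) + C4*cos(2^(1/4)*x)


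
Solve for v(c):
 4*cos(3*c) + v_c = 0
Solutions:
 v(c) = C1 - 4*sin(3*c)/3


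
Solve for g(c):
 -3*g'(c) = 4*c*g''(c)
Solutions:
 g(c) = C1 + C2*c^(1/4)


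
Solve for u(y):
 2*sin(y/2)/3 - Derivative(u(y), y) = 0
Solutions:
 u(y) = C1 - 4*cos(y/2)/3


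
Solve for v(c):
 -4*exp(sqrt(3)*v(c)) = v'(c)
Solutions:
 v(c) = sqrt(3)*(2*log(1/(C1 + 4*c)) - log(3))/6


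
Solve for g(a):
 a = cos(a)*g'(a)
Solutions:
 g(a) = C1 + Integral(a/cos(a), a)


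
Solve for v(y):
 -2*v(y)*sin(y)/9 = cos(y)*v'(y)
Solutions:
 v(y) = C1*cos(y)^(2/9)


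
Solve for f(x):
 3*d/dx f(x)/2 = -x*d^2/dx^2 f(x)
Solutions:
 f(x) = C1 + C2/sqrt(x)


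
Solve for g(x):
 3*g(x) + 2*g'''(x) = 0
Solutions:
 g(x) = C3*exp(-2^(2/3)*3^(1/3)*x/2) + (C1*sin(2^(2/3)*3^(5/6)*x/4) + C2*cos(2^(2/3)*3^(5/6)*x/4))*exp(2^(2/3)*3^(1/3)*x/4)


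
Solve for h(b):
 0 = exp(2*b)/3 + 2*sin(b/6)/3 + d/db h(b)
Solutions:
 h(b) = C1 - exp(2*b)/6 + 4*cos(b/6)


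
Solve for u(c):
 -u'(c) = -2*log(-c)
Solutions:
 u(c) = C1 + 2*c*log(-c) - 2*c


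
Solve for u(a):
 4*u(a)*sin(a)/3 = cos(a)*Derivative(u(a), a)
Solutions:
 u(a) = C1/cos(a)^(4/3)


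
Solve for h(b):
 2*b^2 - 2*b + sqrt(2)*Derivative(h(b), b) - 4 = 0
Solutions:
 h(b) = C1 - sqrt(2)*b^3/3 + sqrt(2)*b^2/2 + 2*sqrt(2)*b


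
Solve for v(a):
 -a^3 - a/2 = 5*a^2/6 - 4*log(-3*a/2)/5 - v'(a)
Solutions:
 v(a) = C1 + a^4/4 + 5*a^3/18 + a^2/4 - 4*a*log(-a)/5 + 4*a*(-log(3) + log(2) + 1)/5


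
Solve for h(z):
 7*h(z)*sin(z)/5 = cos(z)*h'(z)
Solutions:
 h(z) = C1/cos(z)^(7/5)


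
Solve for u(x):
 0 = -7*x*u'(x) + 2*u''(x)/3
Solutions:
 u(x) = C1 + C2*erfi(sqrt(21)*x/2)


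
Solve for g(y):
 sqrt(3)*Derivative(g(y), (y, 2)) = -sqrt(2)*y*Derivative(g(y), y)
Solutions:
 g(y) = C1 + C2*erf(6^(3/4)*y/6)


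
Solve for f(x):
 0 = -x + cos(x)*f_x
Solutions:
 f(x) = C1 + Integral(x/cos(x), x)


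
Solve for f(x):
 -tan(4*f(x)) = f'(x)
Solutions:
 f(x) = -asin(C1*exp(-4*x))/4 + pi/4
 f(x) = asin(C1*exp(-4*x))/4


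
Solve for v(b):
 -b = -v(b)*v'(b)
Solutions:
 v(b) = -sqrt(C1 + b^2)
 v(b) = sqrt(C1 + b^2)


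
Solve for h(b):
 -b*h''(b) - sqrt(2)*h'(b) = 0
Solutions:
 h(b) = C1 + C2*b^(1 - sqrt(2))


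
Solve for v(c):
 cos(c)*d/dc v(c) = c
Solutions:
 v(c) = C1 + Integral(c/cos(c), c)


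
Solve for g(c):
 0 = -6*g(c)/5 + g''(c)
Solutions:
 g(c) = C1*exp(-sqrt(30)*c/5) + C2*exp(sqrt(30)*c/5)


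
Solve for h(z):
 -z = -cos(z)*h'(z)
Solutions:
 h(z) = C1 + Integral(z/cos(z), z)


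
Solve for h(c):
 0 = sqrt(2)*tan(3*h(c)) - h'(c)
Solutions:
 h(c) = -asin(C1*exp(3*sqrt(2)*c))/3 + pi/3
 h(c) = asin(C1*exp(3*sqrt(2)*c))/3


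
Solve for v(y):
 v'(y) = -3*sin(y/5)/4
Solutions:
 v(y) = C1 + 15*cos(y/5)/4


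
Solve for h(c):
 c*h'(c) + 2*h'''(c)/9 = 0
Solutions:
 h(c) = C1 + Integral(C2*airyai(-6^(2/3)*c/2) + C3*airybi(-6^(2/3)*c/2), c)


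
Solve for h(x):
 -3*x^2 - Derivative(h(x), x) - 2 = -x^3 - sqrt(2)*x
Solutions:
 h(x) = C1 + x^4/4 - x^3 + sqrt(2)*x^2/2 - 2*x


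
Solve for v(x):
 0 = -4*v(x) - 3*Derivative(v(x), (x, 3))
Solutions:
 v(x) = C3*exp(-6^(2/3)*x/3) + (C1*sin(2^(2/3)*3^(1/6)*x/2) + C2*cos(2^(2/3)*3^(1/6)*x/2))*exp(6^(2/3)*x/6)


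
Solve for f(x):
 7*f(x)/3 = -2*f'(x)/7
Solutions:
 f(x) = C1*exp(-49*x/6)


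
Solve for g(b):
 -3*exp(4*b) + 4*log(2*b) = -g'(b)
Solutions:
 g(b) = C1 - 4*b*log(b) + 4*b*(1 - log(2)) + 3*exp(4*b)/4


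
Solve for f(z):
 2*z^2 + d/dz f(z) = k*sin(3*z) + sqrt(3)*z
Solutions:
 f(z) = C1 - k*cos(3*z)/3 - 2*z^3/3 + sqrt(3)*z^2/2


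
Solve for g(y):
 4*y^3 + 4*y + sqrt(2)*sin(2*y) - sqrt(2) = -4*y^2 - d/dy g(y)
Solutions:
 g(y) = C1 - y^4 - 4*y^3/3 - 2*y^2 + sqrt(2)*y + sqrt(2)*cos(2*y)/2


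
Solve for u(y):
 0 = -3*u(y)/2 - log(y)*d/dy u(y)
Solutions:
 u(y) = C1*exp(-3*li(y)/2)


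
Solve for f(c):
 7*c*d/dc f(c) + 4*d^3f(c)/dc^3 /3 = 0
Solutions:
 f(c) = C1 + Integral(C2*airyai(-42^(1/3)*c/2) + C3*airybi(-42^(1/3)*c/2), c)


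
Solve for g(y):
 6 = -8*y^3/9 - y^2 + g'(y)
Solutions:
 g(y) = C1 + 2*y^4/9 + y^3/3 + 6*y


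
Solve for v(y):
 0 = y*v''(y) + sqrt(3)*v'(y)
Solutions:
 v(y) = C1 + C2*y^(1 - sqrt(3))


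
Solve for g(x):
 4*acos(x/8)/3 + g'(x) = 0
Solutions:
 g(x) = C1 - 4*x*acos(x/8)/3 + 4*sqrt(64 - x^2)/3


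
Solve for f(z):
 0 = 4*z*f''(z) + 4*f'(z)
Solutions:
 f(z) = C1 + C2*log(z)


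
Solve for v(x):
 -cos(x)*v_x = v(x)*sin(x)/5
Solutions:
 v(x) = C1*cos(x)^(1/5)


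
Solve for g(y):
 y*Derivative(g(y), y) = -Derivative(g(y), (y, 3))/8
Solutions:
 g(y) = C1 + Integral(C2*airyai(-2*y) + C3*airybi(-2*y), y)


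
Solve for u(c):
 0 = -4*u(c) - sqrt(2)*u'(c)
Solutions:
 u(c) = C1*exp(-2*sqrt(2)*c)


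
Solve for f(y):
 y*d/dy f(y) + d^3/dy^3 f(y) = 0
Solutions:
 f(y) = C1 + Integral(C2*airyai(-y) + C3*airybi(-y), y)


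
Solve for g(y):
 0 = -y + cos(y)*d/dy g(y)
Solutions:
 g(y) = C1 + Integral(y/cos(y), y)


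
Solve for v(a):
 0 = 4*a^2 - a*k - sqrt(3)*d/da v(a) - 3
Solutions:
 v(a) = C1 + 4*sqrt(3)*a^3/9 - sqrt(3)*a^2*k/6 - sqrt(3)*a


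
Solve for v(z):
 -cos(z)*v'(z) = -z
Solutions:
 v(z) = C1 + Integral(z/cos(z), z)


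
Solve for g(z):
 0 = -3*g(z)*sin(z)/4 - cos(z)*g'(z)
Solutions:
 g(z) = C1*cos(z)^(3/4)


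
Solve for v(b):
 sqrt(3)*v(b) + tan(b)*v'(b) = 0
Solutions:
 v(b) = C1/sin(b)^(sqrt(3))


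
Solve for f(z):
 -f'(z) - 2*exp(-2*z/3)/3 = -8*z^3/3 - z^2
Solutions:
 f(z) = C1 + 2*z^4/3 + z^3/3 + exp(-2*z/3)


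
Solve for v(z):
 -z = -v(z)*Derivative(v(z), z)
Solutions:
 v(z) = -sqrt(C1 + z^2)
 v(z) = sqrt(C1 + z^2)


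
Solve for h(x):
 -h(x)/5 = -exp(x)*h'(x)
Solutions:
 h(x) = C1*exp(-exp(-x)/5)


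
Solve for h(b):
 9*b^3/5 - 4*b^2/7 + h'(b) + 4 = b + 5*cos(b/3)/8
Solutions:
 h(b) = C1 - 9*b^4/20 + 4*b^3/21 + b^2/2 - 4*b + 15*sin(b/3)/8


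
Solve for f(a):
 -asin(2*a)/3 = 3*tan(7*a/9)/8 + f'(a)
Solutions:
 f(a) = C1 - a*asin(2*a)/3 - sqrt(1 - 4*a^2)/6 + 27*log(cos(7*a/9))/56


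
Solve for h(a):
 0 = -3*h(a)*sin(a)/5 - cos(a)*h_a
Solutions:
 h(a) = C1*cos(a)^(3/5)


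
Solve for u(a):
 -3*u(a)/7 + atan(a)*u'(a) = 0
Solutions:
 u(a) = C1*exp(3*Integral(1/atan(a), a)/7)


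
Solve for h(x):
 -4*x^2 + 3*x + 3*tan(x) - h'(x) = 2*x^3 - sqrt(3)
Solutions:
 h(x) = C1 - x^4/2 - 4*x^3/3 + 3*x^2/2 + sqrt(3)*x - 3*log(cos(x))


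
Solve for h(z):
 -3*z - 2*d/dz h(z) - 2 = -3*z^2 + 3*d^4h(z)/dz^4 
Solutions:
 h(z) = C1 + C4*exp(-2^(1/3)*3^(2/3)*z/3) + z^3/2 - 3*z^2/4 - z + (C2*sin(2^(1/3)*3^(1/6)*z/2) + C3*cos(2^(1/3)*3^(1/6)*z/2))*exp(2^(1/3)*3^(2/3)*z/6)


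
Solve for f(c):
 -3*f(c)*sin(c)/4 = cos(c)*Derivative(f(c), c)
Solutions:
 f(c) = C1*cos(c)^(3/4)


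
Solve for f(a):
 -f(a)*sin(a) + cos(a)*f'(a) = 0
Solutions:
 f(a) = C1/cos(a)


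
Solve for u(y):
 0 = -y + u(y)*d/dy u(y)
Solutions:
 u(y) = -sqrt(C1 + y^2)
 u(y) = sqrt(C1 + y^2)


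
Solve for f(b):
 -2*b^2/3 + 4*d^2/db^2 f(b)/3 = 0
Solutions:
 f(b) = C1 + C2*b + b^4/24


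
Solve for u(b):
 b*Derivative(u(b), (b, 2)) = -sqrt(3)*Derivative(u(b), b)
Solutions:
 u(b) = C1 + C2*b^(1 - sqrt(3))


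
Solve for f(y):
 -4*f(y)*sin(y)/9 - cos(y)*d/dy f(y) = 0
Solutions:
 f(y) = C1*cos(y)^(4/9)


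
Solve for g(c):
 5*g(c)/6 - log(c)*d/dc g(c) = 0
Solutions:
 g(c) = C1*exp(5*li(c)/6)


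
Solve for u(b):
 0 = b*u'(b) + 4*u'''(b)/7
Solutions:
 u(b) = C1 + Integral(C2*airyai(-14^(1/3)*b/2) + C3*airybi(-14^(1/3)*b/2), b)


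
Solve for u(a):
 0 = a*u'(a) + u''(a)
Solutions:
 u(a) = C1 + C2*erf(sqrt(2)*a/2)


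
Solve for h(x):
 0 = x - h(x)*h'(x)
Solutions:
 h(x) = -sqrt(C1 + x^2)
 h(x) = sqrt(C1 + x^2)


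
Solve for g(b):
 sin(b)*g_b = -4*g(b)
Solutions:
 g(b) = C1*(cos(b)^2 + 2*cos(b) + 1)/(cos(b)^2 - 2*cos(b) + 1)


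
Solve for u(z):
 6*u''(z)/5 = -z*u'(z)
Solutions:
 u(z) = C1 + C2*erf(sqrt(15)*z/6)


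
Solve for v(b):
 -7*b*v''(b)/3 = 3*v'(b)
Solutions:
 v(b) = C1 + C2/b^(2/7)


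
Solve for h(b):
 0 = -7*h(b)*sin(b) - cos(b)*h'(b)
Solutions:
 h(b) = C1*cos(b)^7


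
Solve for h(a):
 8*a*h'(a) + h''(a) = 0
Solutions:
 h(a) = C1 + C2*erf(2*a)


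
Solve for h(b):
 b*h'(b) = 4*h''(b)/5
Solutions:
 h(b) = C1 + C2*erfi(sqrt(10)*b/4)


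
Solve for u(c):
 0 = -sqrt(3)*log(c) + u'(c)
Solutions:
 u(c) = C1 + sqrt(3)*c*log(c) - sqrt(3)*c


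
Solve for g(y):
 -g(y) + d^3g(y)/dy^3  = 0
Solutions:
 g(y) = C3*exp(y) + (C1*sin(sqrt(3)*y/2) + C2*cos(sqrt(3)*y/2))*exp(-y/2)


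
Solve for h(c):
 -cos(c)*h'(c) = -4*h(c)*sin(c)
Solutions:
 h(c) = C1/cos(c)^4


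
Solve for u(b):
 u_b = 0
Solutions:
 u(b) = C1


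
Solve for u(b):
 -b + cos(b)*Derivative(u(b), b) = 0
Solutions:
 u(b) = C1 + Integral(b/cos(b), b)


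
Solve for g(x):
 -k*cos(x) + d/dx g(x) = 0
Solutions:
 g(x) = C1 + k*sin(x)


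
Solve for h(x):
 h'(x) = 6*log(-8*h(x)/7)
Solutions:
 -Integral(1/(log(-_y) - log(7) + 3*log(2)), (_y, h(x)))/6 = C1 - x


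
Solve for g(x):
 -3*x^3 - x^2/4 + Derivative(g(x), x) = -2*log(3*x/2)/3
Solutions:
 g(x) = C1 + 3*x^4/4 + x^3/12 - 2*x*log(x)/3 - 2*x*log(3)/3 + 2*x*log(2)/3 + 2*x/3


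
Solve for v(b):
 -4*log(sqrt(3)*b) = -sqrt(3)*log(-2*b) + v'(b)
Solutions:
 v(b) = C1 - b*(4 - sqrt(3))*log(b) + b*(-2*log(3) - sqrt(3) + sqrt(3)*log(2) + 4 + sqrt(3)*I*pi)


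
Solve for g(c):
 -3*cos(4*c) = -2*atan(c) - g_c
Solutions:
 g(c) = C1 - 2*c*atan(c) + log(c^2 + 1) + 3*sin(4*c)/4


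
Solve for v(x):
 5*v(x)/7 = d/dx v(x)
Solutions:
 v(x) = C1*exp(5*x/7)


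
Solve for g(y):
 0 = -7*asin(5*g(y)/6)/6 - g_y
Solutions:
 Integral(1/asin(5*_y/6), (_y, g(y))) = C1 - 7*y/6


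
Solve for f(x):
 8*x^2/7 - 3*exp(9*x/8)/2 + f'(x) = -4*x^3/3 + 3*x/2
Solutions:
 f(x) = C1 - x^4/3 - 8*x^3/21 + 3*x^2/4 + 4*exp(9*x/8)/3


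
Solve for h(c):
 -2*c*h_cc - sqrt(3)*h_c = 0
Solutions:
 h(c) = C1 + C2*c^(1 - sqrt(3)/2)


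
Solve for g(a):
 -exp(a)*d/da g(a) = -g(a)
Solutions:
 g(a) = C1*exp(-exp(-a))


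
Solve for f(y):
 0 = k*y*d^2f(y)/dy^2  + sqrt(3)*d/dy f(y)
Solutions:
 f(y) = C1 + y^(((re(k) - sqrt(3))*re(k) + im(k)^2)/(re(k)^2 + im(k)^2))*(C2*sin(sqrt(3)*log(y)*Abs(im(k))/(re(k)^2 + im(k)^2)) + C3*cos(sqrt(3)*log(y)*im(k)/(re(k)^2 + im(k)^2)))


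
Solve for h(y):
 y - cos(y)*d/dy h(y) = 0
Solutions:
 h(y) = C1 + Integral(y/cos(y), y)


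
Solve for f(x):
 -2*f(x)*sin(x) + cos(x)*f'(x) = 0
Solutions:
 f(x) = C1/cos(x)^2


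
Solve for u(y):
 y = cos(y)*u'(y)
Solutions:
 u(y) = C1 + Integral(y/cos(y), y)


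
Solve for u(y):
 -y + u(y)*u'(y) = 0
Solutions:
 u(y) = -sqrt(C1 + y^2)
 u(y) = sqrt(C1 + y^2)


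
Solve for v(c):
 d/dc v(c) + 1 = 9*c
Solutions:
 v(c) = C1 + 9*c^2/2 - c


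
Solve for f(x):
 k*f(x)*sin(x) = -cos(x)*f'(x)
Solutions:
 f(x) = C1*exp(k*log(cos(x)))


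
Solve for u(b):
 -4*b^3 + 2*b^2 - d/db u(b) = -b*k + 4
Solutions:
 u(b) = C1 - b^4 + 2*b^3/3 + b^2*k/2 - 4*b


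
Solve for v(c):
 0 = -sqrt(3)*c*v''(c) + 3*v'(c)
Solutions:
 v(c) = C1 + C2*c^(1 + sqrt(3))


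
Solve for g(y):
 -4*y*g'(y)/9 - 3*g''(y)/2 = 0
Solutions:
 g(y) = C1 + C2*erf(2*sqrt(3)*y/9)


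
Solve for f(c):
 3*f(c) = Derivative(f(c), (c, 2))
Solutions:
 f(c) = C1*exp(-sqrt(3)*c) + C2*exp(sqrt(3)*c)


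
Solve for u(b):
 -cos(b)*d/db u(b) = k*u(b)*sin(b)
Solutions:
 u(b) = C1*exp(k*log(cos(b)))


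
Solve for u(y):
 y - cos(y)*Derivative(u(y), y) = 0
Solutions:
 u(y) = C1 + Integral(y/cos(y), y)


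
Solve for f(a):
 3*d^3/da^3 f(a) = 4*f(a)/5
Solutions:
 f(a) = C3*exp(30^(2/3)*a/15) + (C1*sin(10^(2/3)*3^(1/6)*a/10) + C2*cos(10^(2/3)*3^(1/6)*a/10))*exp(-30^(2/3)*a/30)


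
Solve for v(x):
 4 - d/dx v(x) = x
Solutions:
 v(x) = C1 - x^2/2 + 4*x


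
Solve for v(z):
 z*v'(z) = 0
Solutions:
 v(z) = C1


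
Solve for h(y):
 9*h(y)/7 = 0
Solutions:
 h(y) = 0


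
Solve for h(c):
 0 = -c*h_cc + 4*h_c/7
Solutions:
 h(c) = C1 + C2*c^(11/7)


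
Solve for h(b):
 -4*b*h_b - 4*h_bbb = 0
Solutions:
 h(b) = C1 + Integral(C2*airyai(-b) + C3*airybi(-b), b)


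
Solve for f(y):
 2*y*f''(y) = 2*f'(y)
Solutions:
 f(y) = C1 + C2*y^2


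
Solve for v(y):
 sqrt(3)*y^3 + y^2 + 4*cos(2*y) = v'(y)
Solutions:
 v(y) = C1 + sqrt(3)*y^4/4 + y^3/3 + 2*sin(2*y)


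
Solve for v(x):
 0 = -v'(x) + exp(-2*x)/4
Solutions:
 v(x) = C1 - exp(-2*x)/8


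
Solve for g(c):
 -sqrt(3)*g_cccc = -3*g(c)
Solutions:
 g(c) = C1*exp(-3^(1/8)*c) + C2*exp(3^(1/8)*c) + C3*sin(3^(1/8)*c) + C4*cos(3^(1/8)*c)


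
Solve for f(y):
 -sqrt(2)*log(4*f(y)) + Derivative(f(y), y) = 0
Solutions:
 -sqrt(2)*Integral(1/(log(_y) + 2*log(2)), (_y, f(y)))/2 = C1 - y


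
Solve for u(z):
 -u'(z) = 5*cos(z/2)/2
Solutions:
 u(z) = C1 - 5*sin(z/2)


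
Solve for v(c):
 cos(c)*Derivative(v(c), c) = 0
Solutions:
 v(c) = C1


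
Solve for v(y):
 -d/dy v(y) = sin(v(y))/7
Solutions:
 y/7 + log(cos(v(y)) - 1)/2 - log(cos(v(y)) + 1)/2 = C1


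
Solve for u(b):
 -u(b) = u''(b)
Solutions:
 u(b) = C1*sin(b) + C2*cos(b)


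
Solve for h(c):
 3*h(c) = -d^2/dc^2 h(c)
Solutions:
 h(c) = C1*sin(sqrt(3)*c) + C2*cos(sqrt(3)*c)


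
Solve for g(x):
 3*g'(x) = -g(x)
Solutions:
 g(x) = C1*exp(-x/3)


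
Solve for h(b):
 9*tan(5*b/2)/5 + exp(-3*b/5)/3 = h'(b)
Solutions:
 h(b) = C1 + 9*log(tan(5*b/2)^2 + 1)/25 - 5*exp(-3*b/5)/9


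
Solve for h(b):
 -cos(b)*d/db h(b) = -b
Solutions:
 h(b) = C1 + Integral(b/cos(b), b)


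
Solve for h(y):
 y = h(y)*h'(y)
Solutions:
 h(y) = -sqrt(C1 + y^2)
 h(y) = sqrt(C1 + y^2)


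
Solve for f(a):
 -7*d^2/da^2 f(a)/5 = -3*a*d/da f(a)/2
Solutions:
 f(a) = C1 + C2*erfi(sqrt(105)*a/14)


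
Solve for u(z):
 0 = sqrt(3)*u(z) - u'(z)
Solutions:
 u(z) = C1*exp(sqrt(3)*z)


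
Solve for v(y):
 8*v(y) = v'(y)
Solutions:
 v(y) = C1*exp(8*y)


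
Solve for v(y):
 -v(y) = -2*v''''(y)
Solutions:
 v(y) = C1*exp(-2^(3/4)*y/2) + C2*exp(2^(3/4)*y/2) + C3*sin(2^(3/4)*y/2) + C4*cos(2^(3/4)*y/2)


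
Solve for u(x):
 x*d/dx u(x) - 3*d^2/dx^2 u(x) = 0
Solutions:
 u(x) = C1 + C2*erfi(sqrt(6)*x/6)


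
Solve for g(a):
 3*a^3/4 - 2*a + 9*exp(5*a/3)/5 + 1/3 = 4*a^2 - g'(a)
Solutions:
 g(a) = C1 - 3*a^4/16 + 4*a^3/3 + a^2 - a/3 - 27*exp(5*a/3)/25


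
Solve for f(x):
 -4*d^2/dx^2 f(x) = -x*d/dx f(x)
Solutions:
 f(x) = C1 + C2*erfi(sqrt(2)*x/4)


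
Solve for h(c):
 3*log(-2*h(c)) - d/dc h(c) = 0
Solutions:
 -Integral(1/(log(-_y) + log(2)), (_y, h(c)))/3 = C1 - c


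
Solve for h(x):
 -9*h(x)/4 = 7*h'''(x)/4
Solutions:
 h(x) = C3*exp(-21^(2/3)*x/7) + (C1*sin(3*3^(1/6)*7^(2/3)*x/14) + C2*cos(3*3^(1/6)*7^(2/3)*x/14))*exp(21^(2/3)*x/14)


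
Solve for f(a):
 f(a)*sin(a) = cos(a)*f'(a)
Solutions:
 f(a) = C1/cos(a)


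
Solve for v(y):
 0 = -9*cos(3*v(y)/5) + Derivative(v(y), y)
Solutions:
 -9*y - 5*log(sin(3*v(y)/5) - 1)/6 + 5*log(sin(3*v(y)/5) + 1)/6 = C1


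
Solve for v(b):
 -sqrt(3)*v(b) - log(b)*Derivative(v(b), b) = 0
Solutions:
 v(b) = C1*exp(-sqrt(3)*li(b))


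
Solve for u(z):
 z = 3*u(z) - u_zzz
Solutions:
 u(z) = C3*exp(3^(1/3)*z) + z/3 + (C1*sin(3^(5/6)*z/2) + C2*cos(3^(5/6)*z/2))*exp(-3^(1/3)*z/2)


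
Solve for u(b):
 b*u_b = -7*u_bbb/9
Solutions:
 u(b) = C1 + Integral(C2*airyai(-21^(2/3)*b/7) + C3*airybi(-21^(2/3)*b/7), b)


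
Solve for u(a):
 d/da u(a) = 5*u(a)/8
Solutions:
 u(a) = C1*exp(5*a/8)


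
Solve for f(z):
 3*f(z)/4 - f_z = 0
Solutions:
 f(z) = C1*exp(3*z/4)


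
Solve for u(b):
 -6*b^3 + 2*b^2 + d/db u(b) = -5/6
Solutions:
 u(b) = C1 + 3*b^4/2 - 2*b^3/3 - 5*b/6


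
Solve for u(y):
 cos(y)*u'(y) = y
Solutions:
 u(y) = C1 + Integral(y/cos(y), y)


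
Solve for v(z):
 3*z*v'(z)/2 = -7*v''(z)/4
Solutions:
 v(z) = C1 + C2*erf(sqrt(21)*z/7)


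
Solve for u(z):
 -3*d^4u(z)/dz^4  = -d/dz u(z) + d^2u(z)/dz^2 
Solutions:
 u(z) = C1 + C2*exp(-2^(1/3)*z*(-2/(9 + sqrt(85))^(1/3) + 2^(1/3)*(9 + sqrt(85))^(1/3))/12)*sin(2^(1/3)*sqrt(3)*z*(2/(9 + sqrt(85))^(1/3) + 2^(1/3)*(9 + sqrt(85))^(1/3))/12) + C3*exp(-2^(1/3)*z*(-2/(9 + sqrt(85))^(1/3) + 2^(1/3)*(9 + sqrt(85))^(1/3))/12)*cos(2^(1/3)*sqrt(3)*z*(2/(9 + sqrt(85))^(1/3) + 2^(1/3)*(9 + sqrt(85))^(1/3))/12) + C4*exp(2^(1/3)*z*(-2/(9 + sqrt(85))^(1/3) + 2^(1/3)*(9 + sqrt(85))^(1/3))/6)


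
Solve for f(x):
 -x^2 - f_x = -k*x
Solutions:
 f(x) = C1 + k*x^2/2 - x^3/3


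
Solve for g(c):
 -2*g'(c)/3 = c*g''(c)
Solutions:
 g(c) = C1 + C2*c^(1/3)


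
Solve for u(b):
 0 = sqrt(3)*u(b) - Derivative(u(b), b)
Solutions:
 u(b) = C1*exp(sqrt(3)*b)


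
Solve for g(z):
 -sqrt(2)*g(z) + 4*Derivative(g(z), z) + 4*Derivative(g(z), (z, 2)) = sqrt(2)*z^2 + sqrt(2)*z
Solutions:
 g(z) = C1*exp(z*(-1 + sqrt(1 + sqrt(2)))/2) + C2*exp(-z*(1 + sqrt(1 + sqrt(2)))/2) - z^2 - 4*sqrt(2)*z - z - 16 - 6*sqrt(2)


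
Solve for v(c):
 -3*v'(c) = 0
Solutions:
 v(c) = C1


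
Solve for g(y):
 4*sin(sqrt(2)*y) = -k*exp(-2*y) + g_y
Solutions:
 g(y) = C1 - k*exp(-2*y)/2 - 2*sqrt(2)*cos(sqrt(2)*y)


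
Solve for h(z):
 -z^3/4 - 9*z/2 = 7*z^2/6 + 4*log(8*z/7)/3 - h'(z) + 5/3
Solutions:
 h(z) = C1 + z^4/16 + 7*z^3/18 + 9*z^2/4 + 4*z*log(z)/3 - 4*z*log(7)/3 + z/3 + 4*z*log(2)


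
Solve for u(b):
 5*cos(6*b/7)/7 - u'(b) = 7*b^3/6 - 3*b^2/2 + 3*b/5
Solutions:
 u(b) = C1 - 7*b^4/24 + b^3/2 - 3*b^2/10 + 5*sin(6*b/7)/6


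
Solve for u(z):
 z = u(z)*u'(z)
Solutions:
 u(z) = -sqrt(C1 + z^2)
 u(z) = sqrt(C1 + z^2)


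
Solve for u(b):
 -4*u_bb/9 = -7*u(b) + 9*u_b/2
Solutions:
 u(b) = C1*exp(3*b*(-27 + sqrt(1177))/16) + C2*exp(-3*b*(27 + sqrt(1177))/16)


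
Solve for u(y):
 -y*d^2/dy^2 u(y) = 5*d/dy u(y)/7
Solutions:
 u(y) = C1 + C2*y^(2/7)


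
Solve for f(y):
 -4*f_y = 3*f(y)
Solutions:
 f(y) = C1*exp(-3*y/4)


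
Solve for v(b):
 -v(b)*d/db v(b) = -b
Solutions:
 v(b) = -sqrt(C1 + b^2)
 v(b) = sqrt(C1 + b^2)


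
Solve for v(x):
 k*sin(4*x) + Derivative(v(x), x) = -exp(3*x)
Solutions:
 v(x) = C1 + k*cos(4*x)/4 - exp(3*x)/3


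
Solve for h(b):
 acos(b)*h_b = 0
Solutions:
 h(b) = C1


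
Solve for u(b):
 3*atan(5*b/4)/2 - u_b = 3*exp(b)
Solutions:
 u(b) = C1 + 3*b*atan(5*b/4)/2 - 3*exp(b) - 3*log(25*b^2 + 16)/5


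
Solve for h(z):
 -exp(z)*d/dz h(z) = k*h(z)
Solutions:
 h(z) = C1*exp(k*exp(-z))


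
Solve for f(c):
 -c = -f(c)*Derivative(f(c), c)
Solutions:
 f(c) = -sqrt(C1 + c^2)
 f(c) = sqrt(C1 + c^2)


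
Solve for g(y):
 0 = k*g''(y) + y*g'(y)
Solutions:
 g(y) = C1 + C2*sqrt(k)*erf(sqrt(2)*y*sqrt(1/k)/2)


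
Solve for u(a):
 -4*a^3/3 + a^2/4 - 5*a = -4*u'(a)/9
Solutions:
 u(a) = C1 + 3*a^4/4 - 3*a^3/16 + 45*a^2/8


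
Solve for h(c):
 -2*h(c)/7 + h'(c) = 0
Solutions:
 h(c) = C1*exp(2*c/7)


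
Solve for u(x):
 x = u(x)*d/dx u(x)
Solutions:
 u(x) = -sqrt(C1 + x^2)
 u(x) = sqrt(C1 + x^2)


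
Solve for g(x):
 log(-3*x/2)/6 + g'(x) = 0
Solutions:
 g(x) = C1 - x*log(-x)/6 + x*(-log(3) + log(2) + 1)/6


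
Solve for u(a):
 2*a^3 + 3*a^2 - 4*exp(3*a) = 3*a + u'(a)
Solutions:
 u(a) = C1 + a^4/2 + a^3 - 3*a^2/2 - 4*exp(3*a)/3


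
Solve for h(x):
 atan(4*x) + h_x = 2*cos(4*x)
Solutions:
 h(x) = C1 - x*atan(4*x) + log(16*x^2 + 1)/8 + sin(4*x)/2


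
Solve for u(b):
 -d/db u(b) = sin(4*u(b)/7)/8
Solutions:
 b/8 + 7*log(cos(4*u(b)/7) - 1)/8 - 7*log(cos(4*u(b)/7) + 1)/8 = C1


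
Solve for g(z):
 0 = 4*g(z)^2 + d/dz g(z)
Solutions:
 g(z) = 1/(C1 + 4*z)


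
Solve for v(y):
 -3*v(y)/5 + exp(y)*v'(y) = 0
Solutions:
 v(y) = C1*exp(-3*exp(-y)/5)


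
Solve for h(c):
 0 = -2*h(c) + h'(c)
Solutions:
 h(c) = C1*exp(2*c)


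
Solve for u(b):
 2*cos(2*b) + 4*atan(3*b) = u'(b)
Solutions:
 u(b) = C1 + 4*b*atan(3*b) - 2*log(9*b^2 + 1)/3 + sin(2*b)


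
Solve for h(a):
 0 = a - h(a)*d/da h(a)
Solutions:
 h(a) = -sqrt(C1 + a^2)
 h(a) = sqrt(C1 + a^2)


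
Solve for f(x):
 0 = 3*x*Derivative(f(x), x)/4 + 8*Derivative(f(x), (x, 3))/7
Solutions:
 f(x) = C1 + Integral(C2*airyai(-42^(1/3)*x/4) + C3*airybi(-42^(1/3)*x/4), x)


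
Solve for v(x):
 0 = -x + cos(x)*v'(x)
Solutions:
 v(x) = C1 + Integral(x/cos(x), x)


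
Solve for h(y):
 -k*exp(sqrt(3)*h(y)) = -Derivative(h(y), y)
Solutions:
 h(y) = sqrt(3)*(2*log(-1/(C1 + k*y)) - log(3))/6


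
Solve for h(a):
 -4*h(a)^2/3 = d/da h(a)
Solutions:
 h(a) = 3/(C1 + 4*a)


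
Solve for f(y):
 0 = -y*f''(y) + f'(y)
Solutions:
 f(y) = C1 + C2*y^2


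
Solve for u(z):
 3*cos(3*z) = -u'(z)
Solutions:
 u(z) = C1 - sin(3*z)


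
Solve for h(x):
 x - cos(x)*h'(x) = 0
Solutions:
 h(x) = C1 + Integral(x/cos(x), x)


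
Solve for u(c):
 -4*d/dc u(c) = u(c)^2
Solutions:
 u(c) = 4/(C1 + c)


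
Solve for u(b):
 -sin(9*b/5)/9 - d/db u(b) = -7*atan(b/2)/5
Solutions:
 u(b) = C1 + 7*b*atan(b/2)/5 - 7*log(b^2 + 4)/5 + 5*cos(9*b/5)/81


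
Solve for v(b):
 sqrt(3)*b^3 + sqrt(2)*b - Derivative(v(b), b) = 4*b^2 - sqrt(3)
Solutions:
 v(b) = C1 + sqrt(3)*b^4/4 - 4*b^3/3 + sqrt(2)*b^2/2 + sqrt(3)*b


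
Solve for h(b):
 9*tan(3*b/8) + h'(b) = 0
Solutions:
 h(b) = C1 + 24*log(cos(3*b/8))


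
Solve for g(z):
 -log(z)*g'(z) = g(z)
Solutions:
 g(z) = C1*exp(-li(z))


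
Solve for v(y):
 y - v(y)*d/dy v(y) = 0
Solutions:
 v(y) = -sqrt(C1 + y^2)
 v(y) = sqrt(C1 + y^2)


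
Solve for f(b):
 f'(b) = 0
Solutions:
 f(b) = C1


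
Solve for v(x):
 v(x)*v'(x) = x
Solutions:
 v(x) = -sqrt(C1 + x^2)
 v(x) = sqrt(C1 + x^2)


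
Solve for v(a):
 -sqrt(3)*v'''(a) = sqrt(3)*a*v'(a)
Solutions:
 v(a) = C1 + Integral(C2*airyai(-a) + C3*airybi(-a), a)


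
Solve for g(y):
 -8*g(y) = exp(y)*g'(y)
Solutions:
 g(y) = C1*exp(8*exp(-y))


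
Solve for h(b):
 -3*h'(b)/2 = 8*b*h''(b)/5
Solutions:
 h(b) = C1 + C2*b^(1/16)


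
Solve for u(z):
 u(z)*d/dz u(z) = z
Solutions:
 u(z) = -sqrt(C1 + z^2)
 u(z) = sqrt(C1 + z^2)


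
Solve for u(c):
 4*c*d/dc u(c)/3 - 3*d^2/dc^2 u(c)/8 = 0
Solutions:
 u(c) = C1 + C2*erfi(4*c/3)


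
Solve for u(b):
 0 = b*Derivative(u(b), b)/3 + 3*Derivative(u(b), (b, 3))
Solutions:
 u(b) = C1 + Integral(C2*airyai(-3^(1/3)*b/3) + C3*airybi(-3^(1/3)*b/3), b)


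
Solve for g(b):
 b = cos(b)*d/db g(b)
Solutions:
 g(b) = C1 + Integral(b/cos(b), b)


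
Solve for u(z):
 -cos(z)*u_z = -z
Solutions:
 u(z) = C1 + Integral(z/cos(z), z)


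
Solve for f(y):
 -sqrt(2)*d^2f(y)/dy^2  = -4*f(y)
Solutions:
 f(y) = C1*exp(-2^(3/4)*y) + C2*exp(2^(3/4)*y)


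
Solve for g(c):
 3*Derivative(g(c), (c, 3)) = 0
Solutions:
 g(c) = C1 + C2*c + C3*c^2


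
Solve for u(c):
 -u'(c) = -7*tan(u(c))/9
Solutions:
 u(c) = pi - asin(C1*exp(7*c/9))
 u(c) = asin(C1*exp(7*c/9))


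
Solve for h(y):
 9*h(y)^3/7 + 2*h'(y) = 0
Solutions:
 h(y) = -sqrt(7)*sqrt(-1/(C1 - 9*y))
 h(y) = sqrt(7)*sqrt(-1/(C1 - 9*y))


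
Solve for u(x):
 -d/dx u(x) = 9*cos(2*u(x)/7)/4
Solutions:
 9*x/4 - 7*log(sin(2*u(x)/7) - 1)/4 + 7*log(sin(2*u(x)/7) + 1)/4 = C1


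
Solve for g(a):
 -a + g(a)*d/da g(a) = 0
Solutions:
 g(a) = -sqrt(C1 + a^2)
 g(a) = sqrt(C1 + a^2)


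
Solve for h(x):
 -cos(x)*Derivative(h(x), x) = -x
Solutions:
 h(x) = C1 + Integral(x/cos(x), x)


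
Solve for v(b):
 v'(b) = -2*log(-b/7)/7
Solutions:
 v(b) = C1 - 2*b*log(-b)/7 + 2*b*(1 + log(7))/7


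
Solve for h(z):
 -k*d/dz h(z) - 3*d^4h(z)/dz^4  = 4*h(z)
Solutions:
 h(z) = C1*exp(2^(2/3)*sqrt(3)*z*(-sqrt(2^(1/3)*(3*k^2 + sqrt(9*k^4 - 16384))^(1/3) + 32/(3*k^2 + sqrt(9*k^4 - 16384))^(1/3)) + sqrt(4*sqrt(3)*k/sqrt(2^(1/3)*(3*k^2 + sqrt(9*k^4 - 16384))^(1/3) + 32/(3*k^2 + sqrt(9*k^4 - 16384))^(1/3)) - 2^(1/3)*(3*k^2 + sqrt(9*k^4 - 16384))^(1/3) - 32/(3*k^2 + sqrt(9*k^4 - 16384))^(1/3)))/12) + C2*exp(2^(2/3)*sqrt(3)*z*(sqrt(2^(1/3)*(3*k^2 + sqrt(9*k^4 - 16384))^(1/3) + 32/(3*k^2 + sqrt(9*k^4 - 16384))^(1/3)) - sqrt(-4*sqrt(3)*k/sqrt(2^(1/3)*(3*k^2 + sqrt(9*k^4 - 16384))^(1/3) + 32/(3*k^2 + sqrt(9*k^4 - 16384))^(1/3)) - 2^(1/3)*(3*k^2 + sqrt(9*k^4 - 16384))^(1/3) - 32/(3*k^2 + sqrt(9*k^4 - 16384))^(1/3)))/12) + C3*exp(2^(2/3)*sqrt(3)*z*(sqrt(2^(1/3)*(3*k^2 + sqrt(9*k^4 - 16384))^(1/3) + 32/(3*k^2 + sqrt(9*k^4 - 16384))^(1/3)) + sqrt(-4*sqrt(3)*k/sqrt(2^(1/3)*(3*k^2 + sqrt(9*k^4 - 16384))^(1/3) + 32/(3*k^2 + sqrt(9*k^4 - 16384))^(1/3)) - 2^(1/3)*(3*k^2 + sqrt(9*k^4 - 16384))^(1/3) - 32/(3*k^2 + sqrt(9*k^4 - 16384))^(1/3)))/12) + C4*exp(-2^(2/3)*sqrt(3)*z*(sqrt(2^(1/3)*(3*k^2 + sqrt(9*k^4 - 16384))^(1/3) + 32/(3*k^2 + sqrt(9*k^4 - 16384))^(1/3)) + sqrt(4*sqrt(3)*k/sqrt(2^(1/3)*(3*k^2 + sqrt(9*k^4 - 16384))^(1/3) + 32/(3*k^2 + sqrt(9*k^4 - 16384))^(1/3)) - 2^(1/3)*(3*k^2 + sqrt(9*k^4 - 16384))^(1/3) - 32/(3*k^2 + sqrt(9*k^4 - 16384))^(1/3)))/12)


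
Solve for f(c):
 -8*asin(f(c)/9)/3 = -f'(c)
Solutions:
 Integral(1/asin(_y/9), (_y, f(c))) = C1 + 8*c/3


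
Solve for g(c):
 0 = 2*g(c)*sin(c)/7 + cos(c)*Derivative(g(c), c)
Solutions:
 g(c) = C1*cos(c)^(2/7)


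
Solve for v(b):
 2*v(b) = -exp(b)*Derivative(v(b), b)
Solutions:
 v(b) = C1*exp(2*exp(-b))


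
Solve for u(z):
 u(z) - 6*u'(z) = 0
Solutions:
 u(z) = C1*exp(z/6)


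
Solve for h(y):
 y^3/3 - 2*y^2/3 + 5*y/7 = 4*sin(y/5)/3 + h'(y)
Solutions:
 h(y) = C1 + y^4/12 - 2*y^3/9 + 5*y^2/14 + 20*cos(y/5)/3


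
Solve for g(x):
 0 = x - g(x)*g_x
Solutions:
 g(x) = -sqrt(C1 + x^2)
 g(x) = sqrt(C1 + x^2)


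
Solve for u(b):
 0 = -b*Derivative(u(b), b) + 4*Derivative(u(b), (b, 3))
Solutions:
 u(b) = C1 + Integral(C2*airyai(2^(1/3)*b/2) + C3*airybi(2^(1/3)*b/2), b)


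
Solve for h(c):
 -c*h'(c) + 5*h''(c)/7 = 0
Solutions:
 h(c) = C1 + C2*erfi(sqrt(70)*c/10)


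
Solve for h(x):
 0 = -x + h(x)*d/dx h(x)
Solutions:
 h(x) = -sqrt(C1 + x^2)
 h(x) = sqrt(C1 + x^2)


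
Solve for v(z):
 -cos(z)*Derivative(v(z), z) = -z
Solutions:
 v(z) = C1 + Integral(z/cos(z), z)


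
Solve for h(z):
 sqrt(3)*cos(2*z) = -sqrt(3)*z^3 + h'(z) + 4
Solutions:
 h(z) = C1 + sqrt(3)*z^4/4 - 4*z + sqrt(3)*sin(2*z)/2


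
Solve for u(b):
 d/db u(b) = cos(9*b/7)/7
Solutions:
 u(b) = C1 + sin(9*b/7)/9


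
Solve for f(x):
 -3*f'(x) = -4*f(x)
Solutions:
 f(x) = C1*exp(4*x/3)


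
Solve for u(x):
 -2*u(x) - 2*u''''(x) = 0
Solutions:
 u(x) = (C1*sin(sqrt(2)*x/2) + C2*cos(sqrt(2)*x/2))*exp(-sqrt(2)*x/2) + (C3*sin(sqrt(2)*x/2) + C4*cos(sqrt(2)*x/2))*exp(sqrt(2)*x/2)


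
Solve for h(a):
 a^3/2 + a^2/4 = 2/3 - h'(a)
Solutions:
 h(a) = C1 - a^4/8 - a^3/12 + 2*a/3


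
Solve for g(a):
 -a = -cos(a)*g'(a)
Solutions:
 g(a) = C1 + Integral(a/cos(a), a)


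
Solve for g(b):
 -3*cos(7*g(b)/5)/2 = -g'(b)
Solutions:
 -3*b/2 - 5*log(sin(7*g(b)/5) - 1)/14 + 5*log(sin(7*g(b)/5) + 1)/14 = C1


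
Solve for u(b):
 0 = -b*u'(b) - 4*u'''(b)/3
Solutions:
 u(b) = C1 + Integral(C2*airyai(-6^(1/3)*b/2) + C3*airybi(-6^(1/3)*b/2), b)


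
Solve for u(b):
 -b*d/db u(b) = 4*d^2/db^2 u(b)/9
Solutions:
 u(b) = C1 + C2*erf(3*sqrt(2)*b/4)


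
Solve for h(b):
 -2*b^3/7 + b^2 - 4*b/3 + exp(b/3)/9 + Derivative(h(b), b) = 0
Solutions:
 h(b) = C1 + b^4/14 - b^3/3 + 2*b^2/3 - exp(b/3)/3


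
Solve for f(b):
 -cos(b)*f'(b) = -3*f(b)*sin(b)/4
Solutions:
 f(b) = C1/cos(b)^(3/4)


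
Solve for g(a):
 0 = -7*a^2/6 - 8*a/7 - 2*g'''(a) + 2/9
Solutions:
 g(a) = C1 + C2*a + C3*a^2 - 7*a^5/720 - a^4/42 + a^3/54


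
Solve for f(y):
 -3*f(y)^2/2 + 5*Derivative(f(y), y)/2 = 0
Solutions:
 f(y) = -5/(C1 + 3*y)


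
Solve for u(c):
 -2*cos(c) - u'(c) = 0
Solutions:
 u(c) = C1 - 2*sin(c)


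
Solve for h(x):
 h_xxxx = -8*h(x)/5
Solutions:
 h(x) = (C1*sin(2^(1/4)*5^(3/4)*x/5) + C2*cos(2^(1/4)*5^(3/4)*x/5))*exp(-2^(1/4)*5^(3/4)*x/5) + (C3*sin(2^(1/4)*5^(3/4)*x/5) + C4*cos(2^(1/4)*5^(3/4)*x/5))*exp(2^(1/4)*5^(3/4)*x/5)


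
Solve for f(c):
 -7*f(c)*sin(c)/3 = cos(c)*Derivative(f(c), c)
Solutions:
 f(c) = C1*cos(c)^(7/3)


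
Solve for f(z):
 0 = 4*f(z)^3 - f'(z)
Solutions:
 f(z) = -sqrt(2)*sqrt(-1/(C1 + 4*z))/2
 f(z) = sqrt(2)*sqrt(-1/(C1 + 4*z))/2


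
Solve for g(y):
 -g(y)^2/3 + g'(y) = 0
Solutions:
 g(y) = -3/(C1 + y)


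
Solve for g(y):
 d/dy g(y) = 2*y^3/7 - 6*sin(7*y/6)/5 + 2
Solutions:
 g(y) = C1 + y^4/14 + 2*y + 36*cos(7*y/6)/35


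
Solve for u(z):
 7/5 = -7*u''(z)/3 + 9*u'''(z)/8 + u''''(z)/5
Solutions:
 u(z) = C1 + C2*z + C3*exp(z*(-135 + sqrt(45105))/48) + C4*exp(-z*(135 + sqrt(45105))/48) - 3*z^2/10


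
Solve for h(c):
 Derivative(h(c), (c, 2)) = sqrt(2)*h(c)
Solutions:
 h(c) = C1*exp(-2^(1/4)*c) + C2*exp(2^(1/4)*c)


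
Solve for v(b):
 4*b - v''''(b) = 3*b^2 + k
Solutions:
 v(b) = C1 + C2*b + C3*b^2 + C4*b^3 - b^6/120 + b^5/30 - b^4*k/24


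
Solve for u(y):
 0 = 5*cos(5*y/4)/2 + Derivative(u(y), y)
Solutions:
 u(y) = C1 - 2*sin(5*y/4)


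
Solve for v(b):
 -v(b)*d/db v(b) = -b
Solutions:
 v(b) = -sqrt(C1 + b^2)
 v(b) = sqrt(C1 + b^2)


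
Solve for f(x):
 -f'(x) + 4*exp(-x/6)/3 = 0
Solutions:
 f(x) = C1 - 8*exp(-x/6)


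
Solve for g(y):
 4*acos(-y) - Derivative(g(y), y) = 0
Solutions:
 g(y) = C1 + 4*y*acos(-y) + 4*sqrt(1 - y^2)


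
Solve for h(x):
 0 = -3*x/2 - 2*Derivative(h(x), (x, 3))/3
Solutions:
 h(x) = C1 + C2*x + C3*x^2 - 3*x^4/32


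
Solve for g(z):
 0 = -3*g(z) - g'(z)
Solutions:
 g(z) = C1*exp(-3*z)


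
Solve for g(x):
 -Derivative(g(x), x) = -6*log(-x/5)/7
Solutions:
 g(x) = C1 + 6*x*log(-x)/7 + 6*x*(-log(5) - 1)/7


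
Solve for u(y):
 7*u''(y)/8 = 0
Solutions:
 u(y) = C1 + C2*y


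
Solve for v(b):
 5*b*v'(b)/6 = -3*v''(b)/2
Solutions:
 v(b) = C1 + C2*erf(sqrt(10)*b/6)


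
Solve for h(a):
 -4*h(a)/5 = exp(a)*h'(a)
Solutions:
 h(a) = C1*exp(4*exp(-a)/5)


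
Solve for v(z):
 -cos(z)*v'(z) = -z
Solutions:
 v(z) = C1 + Integral(z/cos(z), z)


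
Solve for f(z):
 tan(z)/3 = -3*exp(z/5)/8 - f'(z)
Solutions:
 f(z) = C1 - 15*exp(z/5)/8 + log(cos(z))/3


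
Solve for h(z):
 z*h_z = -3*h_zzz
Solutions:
 h(z) = C1 + Integral(C2*airyai(-3^(2/3)*z/3) + C3*airybi(-3^(2/3)*z/3), z)


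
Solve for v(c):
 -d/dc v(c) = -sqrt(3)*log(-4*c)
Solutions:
 v(c) = C1 + sqrt(3)*c*log(-c) + sqrt(3)*c*(-1 + 2*log(2))


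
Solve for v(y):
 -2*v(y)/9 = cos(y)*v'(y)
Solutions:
 v(y) = C1*(sin(y) - 1)^(1/9)/(sin(y) + 1)^(1/9)


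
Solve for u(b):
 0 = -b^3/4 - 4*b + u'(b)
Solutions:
 u(b) = C1 + b^4/16 + 2*b^2


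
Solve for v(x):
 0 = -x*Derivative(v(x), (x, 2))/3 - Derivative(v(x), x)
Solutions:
 v(x) = C1 + C2/x^2


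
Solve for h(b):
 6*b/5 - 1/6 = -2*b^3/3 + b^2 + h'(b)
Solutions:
 h(b) = C1 + b^4/6 - b^3/3 + 3*b^2/5 - b/6


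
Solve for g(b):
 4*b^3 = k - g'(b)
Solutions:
 g(b) = C1 - b^4 + b*k


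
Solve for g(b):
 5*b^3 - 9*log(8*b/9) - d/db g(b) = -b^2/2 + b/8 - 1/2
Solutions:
 g(b) = C1 + 5*b^4/4 + b^3/6 - b^2/16 - 9*b*log(b) - 27*b*log(2) + 19*b/2 + 18*b*log(3)


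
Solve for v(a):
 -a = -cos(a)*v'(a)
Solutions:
 v(a) = C1 + Integral(a/cos(a), a)


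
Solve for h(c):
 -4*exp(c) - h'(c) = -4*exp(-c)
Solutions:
 h(c) = C1 - 8*cosh(c)


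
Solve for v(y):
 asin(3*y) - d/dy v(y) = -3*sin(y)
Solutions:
 v(y) = C1 + y*asin(3*y) + sqrt(1 - 9*y^2)/3 - 3*cos(y)


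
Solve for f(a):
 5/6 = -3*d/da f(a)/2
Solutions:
 f(a) = C1 - 5*a/9


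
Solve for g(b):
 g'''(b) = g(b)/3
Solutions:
 g(b) = C3*exp(3^(2/3)*b/3) + (C1*sin(3^(1/6)*b/2) + C2*cos(3^(1/6)*b/2))*exp(-3^(2/3)*b/6)


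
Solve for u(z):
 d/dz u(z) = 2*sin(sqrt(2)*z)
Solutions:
 u(z) = C1 - sqrt(2)*cos(sqrt(2)*z)


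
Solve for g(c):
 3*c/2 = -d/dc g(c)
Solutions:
 g(c) = C1 - 3*c^2/4


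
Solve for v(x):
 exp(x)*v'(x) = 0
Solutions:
 v(x) = C1


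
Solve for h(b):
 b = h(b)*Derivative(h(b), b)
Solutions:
 h(b) = -sqrt(C1 + b^2)
 h(b) = sqrt(C1 + b^2)


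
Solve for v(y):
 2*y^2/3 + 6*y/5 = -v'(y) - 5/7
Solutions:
 v(y) = C1 - 2*y^3/9 - 3*y^2/5 - 5*y/7


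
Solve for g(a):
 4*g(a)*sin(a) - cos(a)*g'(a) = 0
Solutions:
 g(a) = C1/cos(a)^4


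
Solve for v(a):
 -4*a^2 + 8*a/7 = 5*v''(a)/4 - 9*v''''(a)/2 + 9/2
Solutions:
 v(a) = C1 + C2*a + C3*exp(-sqrt(10)*a/6) + C4*exp(sqrt(10)*a/6) - 4*a^4/15 + 16*a^3/105 - 333*a^2/25


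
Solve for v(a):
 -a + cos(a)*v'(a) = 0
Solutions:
 v(a) = C1 + Integral(a/cos(a), a)


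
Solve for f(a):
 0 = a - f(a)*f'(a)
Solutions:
 f(a) = -sqrt(C1 + a^2)
 f(a) = sqrt(C1 + a^2)


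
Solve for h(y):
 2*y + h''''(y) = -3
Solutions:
 h(y) = C1 + C2*y + C3*y^2 + C4*y^3 - y^5/60 - y^4/8


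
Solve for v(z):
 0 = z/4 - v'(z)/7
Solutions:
 v(z) = C1 + 7*z^2/8


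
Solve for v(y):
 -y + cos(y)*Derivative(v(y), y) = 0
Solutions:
 v(y) = C1 + Integral(y/cos(y), y)


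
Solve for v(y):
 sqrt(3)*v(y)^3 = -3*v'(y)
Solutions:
 v(y) = -sqrt(6)*sqrt(-1/(C1 - sqrt(3)*y))/2
 v(y) = sqrt(6)*sqrt(-1/(C1 - sqrt(3)*y))/2


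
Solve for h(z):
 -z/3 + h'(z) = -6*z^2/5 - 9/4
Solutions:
 h(z) = C1 - 2*z^3/5 + z^2/6 - 9*z/4


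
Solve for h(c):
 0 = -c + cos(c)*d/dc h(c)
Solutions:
 h(c) = C1 + Integral(c/cos(c), c)


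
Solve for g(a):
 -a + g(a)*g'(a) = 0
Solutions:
 g(a) = -sqrt(C1 + a^2)
 g(a) = sqrt(C1 + a^2)


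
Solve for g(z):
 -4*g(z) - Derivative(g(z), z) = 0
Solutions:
 g(z) = C1*exp(-4*z)


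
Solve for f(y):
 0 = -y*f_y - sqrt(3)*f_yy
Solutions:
 f(y) = C1 + C2*erf(sqrt(2)*3^(3/4)*y/6)


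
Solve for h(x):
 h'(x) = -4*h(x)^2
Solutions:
 h(x) = 1/(C1 + 4*x)


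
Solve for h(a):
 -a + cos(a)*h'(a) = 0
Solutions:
 h(a) = C1 + Integral(a/cos(a), a)


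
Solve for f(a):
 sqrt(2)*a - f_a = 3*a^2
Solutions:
 f(a) = C1 - a^3 + sqrt(2)*a^2/2


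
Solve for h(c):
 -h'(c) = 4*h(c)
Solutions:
 h(c) = C1*exp(-4*c)


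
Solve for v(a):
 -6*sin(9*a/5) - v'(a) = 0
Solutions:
 v(a) = C1 + 10*cos(9*a/5)/3


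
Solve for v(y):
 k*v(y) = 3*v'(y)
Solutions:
 v(y) = C1*exp(k*y/3)


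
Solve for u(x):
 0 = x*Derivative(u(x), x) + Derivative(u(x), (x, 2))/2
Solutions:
 u(x) = C1 + C2*erf(x)


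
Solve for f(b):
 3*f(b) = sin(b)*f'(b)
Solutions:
 f(b) = C1*(cos(b) - 1)^(3/2)/(cos(b) + 1)^(3/2)


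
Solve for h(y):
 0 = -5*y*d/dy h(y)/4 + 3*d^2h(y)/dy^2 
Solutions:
 h(y) = C1 + C2*erfi(sqrt(30)*y/12)


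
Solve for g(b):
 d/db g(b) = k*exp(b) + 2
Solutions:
 g(b) = C1 + 2*b + k*exp(b)


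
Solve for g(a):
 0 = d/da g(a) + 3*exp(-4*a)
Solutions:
 g(a) = C1 + 3*exp(-4*a)/4


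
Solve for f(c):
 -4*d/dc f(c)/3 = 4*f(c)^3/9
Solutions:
 f(c) = -sqrt(6)*sqrt(-1/(C1 - c))/2
 f(c) = sqrt(6)*sqrt(-1/(C1 - c))/2


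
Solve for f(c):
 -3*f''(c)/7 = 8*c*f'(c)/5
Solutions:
 f(c) = C1 + C2*erf(2*sqrt(105)*c/15)


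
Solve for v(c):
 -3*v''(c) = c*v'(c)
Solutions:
 v(c) = C1 + C2*erf(sqrt(6)*c/6)


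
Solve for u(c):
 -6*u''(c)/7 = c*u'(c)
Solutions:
 u(c) = C1 + C2*erf(sqrt(21)*c/6)


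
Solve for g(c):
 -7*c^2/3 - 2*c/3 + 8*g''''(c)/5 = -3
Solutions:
 g(c) = C1 + C2*c + C3*c^2 + C4*c^3 + 7*c^6/1728 + c^5/288 - 5*c^4/64


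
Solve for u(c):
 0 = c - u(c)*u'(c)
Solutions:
 u(c) = -sqrt(C1 + c^2)
 u(c) = sqrt(C1 + c^2)


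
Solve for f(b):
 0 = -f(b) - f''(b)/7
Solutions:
 f(b) = C1*sin(sqrt(7)*b) + C2*cos(sqrt(7)*b)


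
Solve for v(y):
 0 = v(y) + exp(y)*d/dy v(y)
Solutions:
 v(y) = C1*exp(exp(-y))


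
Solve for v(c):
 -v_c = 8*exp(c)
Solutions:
 v(c) = C1 - 8*exp(c)


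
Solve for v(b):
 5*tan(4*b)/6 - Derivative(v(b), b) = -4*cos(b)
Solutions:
 v(b) = C1 - 5*log(cos(4*b))/24 + 4*sin(b)


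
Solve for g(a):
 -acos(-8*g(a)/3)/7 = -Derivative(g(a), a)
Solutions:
 Integral(1/acos(-8*_y/3), (_y, g(a))) = C1 + a/7


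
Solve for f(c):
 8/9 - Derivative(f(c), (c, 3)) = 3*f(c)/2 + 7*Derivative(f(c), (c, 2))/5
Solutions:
 f(c) = C1*exp(c*(-28 + 98*2^(2/3)/(45*sqrt(64345) + 11497)^(1/3) + 2^(1/3)*(45*sqrt(64345) + 11497)^(1/3))/60)*sin(2^(1/3)*sqrt(3)*c*(-(45*sqrt(64345) + 11497)^(1/3) + 98*2^(1/3)/(45*sqrt(64345) + 11497)^(1/3))/60) + C2*exp(c*(-28 + 98*2^(2/3)/(45*sqrt(64345) + 11497)^(1/3) + 2^(1/3)*(45*sqrt(64345) + 11497)^(1/3))/60)*cos(2^(1/3)*sqrt(3)*c*(-(45*sqrt(64345) + 11497)^(1/3) + 98*2^(1/3)/(45*sqrt(64345) + 11497)^(1/3))/60) + C3*exp(-c*(98*2^(2/3)/(45*sqrt(64345) + 11497)^(1/3) + 14 + 2^(1/3)*(45*sqrt(64345) + 11497)^(1/3))/30) + 16/27


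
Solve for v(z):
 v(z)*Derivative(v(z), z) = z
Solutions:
 v(z) = -sqrt(C1 + z^2)
 v(z) = sqrt(C1 + z^2)


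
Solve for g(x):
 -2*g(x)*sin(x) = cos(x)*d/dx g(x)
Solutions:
 g(x) = C1*cos(x)^2


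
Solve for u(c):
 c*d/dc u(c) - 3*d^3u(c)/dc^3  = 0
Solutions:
 u(c) = C1 + Integral(C2*airyai(3^(2/3)*c/3) + C3*airybi(3^(2/3)*c/3), c)
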